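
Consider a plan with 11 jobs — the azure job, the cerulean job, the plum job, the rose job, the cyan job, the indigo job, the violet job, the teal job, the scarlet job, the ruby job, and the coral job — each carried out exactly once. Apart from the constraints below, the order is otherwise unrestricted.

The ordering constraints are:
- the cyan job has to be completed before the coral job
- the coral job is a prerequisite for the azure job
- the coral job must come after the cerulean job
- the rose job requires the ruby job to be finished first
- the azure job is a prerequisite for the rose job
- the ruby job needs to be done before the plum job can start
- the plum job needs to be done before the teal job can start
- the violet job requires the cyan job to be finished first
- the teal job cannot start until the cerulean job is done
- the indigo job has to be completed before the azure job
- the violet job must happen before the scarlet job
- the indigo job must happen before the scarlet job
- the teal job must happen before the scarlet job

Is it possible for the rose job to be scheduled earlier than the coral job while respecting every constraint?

Following the coral job → the azure job → the rose job, the coral job must precede the rose job in every valid ordering.
Hence the rose job can never be scheduled before the coral job.

No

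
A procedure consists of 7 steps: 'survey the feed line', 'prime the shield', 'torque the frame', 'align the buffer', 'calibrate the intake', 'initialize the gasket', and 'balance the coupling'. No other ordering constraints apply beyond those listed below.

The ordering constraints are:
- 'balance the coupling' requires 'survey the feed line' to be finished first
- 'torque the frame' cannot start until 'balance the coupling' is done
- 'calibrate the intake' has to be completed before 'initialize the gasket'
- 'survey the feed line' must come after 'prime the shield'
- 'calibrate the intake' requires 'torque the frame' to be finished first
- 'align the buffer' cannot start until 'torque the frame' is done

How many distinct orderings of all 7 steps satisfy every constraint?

Only 'prime the shield' has no prerequisites, so it must go first.
Enumerating by repeatedly choosing an available step (one whose prerequisites are all placed) gives 3 distinct complete orderings.

3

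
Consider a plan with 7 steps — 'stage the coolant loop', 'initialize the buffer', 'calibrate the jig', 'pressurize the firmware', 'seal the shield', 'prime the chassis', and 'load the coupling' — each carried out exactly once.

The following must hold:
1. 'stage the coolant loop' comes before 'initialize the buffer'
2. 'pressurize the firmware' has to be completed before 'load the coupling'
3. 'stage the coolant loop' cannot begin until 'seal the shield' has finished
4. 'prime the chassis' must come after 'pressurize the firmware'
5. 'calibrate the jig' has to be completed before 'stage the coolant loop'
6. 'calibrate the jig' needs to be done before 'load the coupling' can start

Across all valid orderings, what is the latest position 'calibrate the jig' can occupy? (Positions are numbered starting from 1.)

4

The steps that are forced after 'calibrate the jig', directly or by a chain of constraints, are 'stage the coolant loop', 'initialize the buffer', 'load the coupling'. That's 3 steps.
With 3 mandatory successors out of 7 steps total, the latest slot for 'calibrate the jig' is 7−3 = 4, and it's reachable by doing all non-successors before 'calibrate the jig'.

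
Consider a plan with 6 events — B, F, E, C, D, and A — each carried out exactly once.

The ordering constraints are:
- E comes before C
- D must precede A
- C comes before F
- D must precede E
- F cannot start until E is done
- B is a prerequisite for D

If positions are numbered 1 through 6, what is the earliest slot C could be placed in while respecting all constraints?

The events that are forced before C, directly or transitively, are B, E, D. That's 3 events.
With 3 mandatory predecessors, the earliest C can sit is position 3+1 = 4, and placing just those 3 first achieves it.

4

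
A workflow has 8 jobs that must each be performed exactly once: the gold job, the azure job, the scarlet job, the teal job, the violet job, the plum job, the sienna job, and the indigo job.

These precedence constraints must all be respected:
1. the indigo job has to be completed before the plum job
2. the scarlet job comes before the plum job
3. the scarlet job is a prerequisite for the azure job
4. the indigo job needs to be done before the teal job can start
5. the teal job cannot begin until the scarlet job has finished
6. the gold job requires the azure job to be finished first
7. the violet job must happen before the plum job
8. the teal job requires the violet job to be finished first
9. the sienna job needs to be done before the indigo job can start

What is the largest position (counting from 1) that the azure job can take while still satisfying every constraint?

7

The only job forced after the azure job (directly or by a chain) is the gold job.
So at least 1 job follows the azure job, putting the azure job no later than position 7. That position is achievable by scheduling everything else first.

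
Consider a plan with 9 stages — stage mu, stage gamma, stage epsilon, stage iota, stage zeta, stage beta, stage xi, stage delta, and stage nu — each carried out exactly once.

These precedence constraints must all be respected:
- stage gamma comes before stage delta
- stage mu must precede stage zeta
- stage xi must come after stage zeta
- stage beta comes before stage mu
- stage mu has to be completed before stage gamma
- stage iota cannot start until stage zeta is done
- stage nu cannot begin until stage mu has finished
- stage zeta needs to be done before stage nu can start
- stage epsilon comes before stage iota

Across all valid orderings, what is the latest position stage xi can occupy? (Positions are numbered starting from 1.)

No constraint forces any stage after stage xi, so it can be placed last, in position 9.

9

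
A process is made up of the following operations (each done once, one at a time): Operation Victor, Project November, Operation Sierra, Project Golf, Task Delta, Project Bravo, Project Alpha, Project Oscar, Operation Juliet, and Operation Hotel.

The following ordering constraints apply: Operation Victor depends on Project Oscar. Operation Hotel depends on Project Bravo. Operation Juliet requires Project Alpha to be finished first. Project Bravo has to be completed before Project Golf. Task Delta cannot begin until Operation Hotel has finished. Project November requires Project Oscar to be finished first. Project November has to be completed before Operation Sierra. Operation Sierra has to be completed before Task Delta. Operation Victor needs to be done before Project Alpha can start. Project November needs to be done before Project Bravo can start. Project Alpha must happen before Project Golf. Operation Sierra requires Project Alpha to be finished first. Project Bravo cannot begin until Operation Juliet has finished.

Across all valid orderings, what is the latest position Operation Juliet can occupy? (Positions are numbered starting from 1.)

6

Following every chain forward from Operation Juliet, the operations that must come later are Project Golf, Task Delta, Project Bravo, Operation Hotel — 4 of them.
With 4 mandatory successors out of 10 operations total, the latest slot for Operation Juliet is 10−4 = 6, and it's reachable by doing all non-successors before Operation Juliet.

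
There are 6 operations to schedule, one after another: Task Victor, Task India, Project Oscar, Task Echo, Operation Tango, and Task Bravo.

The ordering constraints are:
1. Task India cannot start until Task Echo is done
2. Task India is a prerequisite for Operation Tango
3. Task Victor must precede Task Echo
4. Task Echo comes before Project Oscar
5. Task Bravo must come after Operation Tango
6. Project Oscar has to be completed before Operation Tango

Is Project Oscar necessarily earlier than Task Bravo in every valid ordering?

Yes

Following the dependencies: Project Oscar → Operation Tango → Task Bravo.
Hence Project Oscar necessarily comes before Task Bravo.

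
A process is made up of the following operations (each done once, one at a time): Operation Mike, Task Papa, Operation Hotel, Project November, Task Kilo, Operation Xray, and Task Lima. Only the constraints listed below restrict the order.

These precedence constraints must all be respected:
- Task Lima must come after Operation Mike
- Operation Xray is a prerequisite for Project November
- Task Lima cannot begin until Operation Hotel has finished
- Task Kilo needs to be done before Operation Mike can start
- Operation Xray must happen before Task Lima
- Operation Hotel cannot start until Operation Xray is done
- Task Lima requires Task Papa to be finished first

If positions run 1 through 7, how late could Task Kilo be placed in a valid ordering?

5

Every operation that must follow Task Kilo has to come after it. Tracing all chains starting from Task Kilo, those operations are: Operation Mike, Task Lima — 2 in total.
So at least 2 operations follow Task Kilo, putting Task Kilo no later than position 5. That position is achievable by scheduling everything else first.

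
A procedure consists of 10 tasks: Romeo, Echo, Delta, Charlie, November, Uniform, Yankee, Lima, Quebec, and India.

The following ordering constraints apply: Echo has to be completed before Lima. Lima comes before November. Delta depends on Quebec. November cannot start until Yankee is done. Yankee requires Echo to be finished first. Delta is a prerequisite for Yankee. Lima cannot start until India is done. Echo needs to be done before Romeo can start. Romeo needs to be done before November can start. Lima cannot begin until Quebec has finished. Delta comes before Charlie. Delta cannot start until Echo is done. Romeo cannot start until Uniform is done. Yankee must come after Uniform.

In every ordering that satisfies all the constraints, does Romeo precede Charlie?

No chain of constraints connects Romeo to Charlie in either direction.
So Romeo can come before Charlie or after — it is not forced.

No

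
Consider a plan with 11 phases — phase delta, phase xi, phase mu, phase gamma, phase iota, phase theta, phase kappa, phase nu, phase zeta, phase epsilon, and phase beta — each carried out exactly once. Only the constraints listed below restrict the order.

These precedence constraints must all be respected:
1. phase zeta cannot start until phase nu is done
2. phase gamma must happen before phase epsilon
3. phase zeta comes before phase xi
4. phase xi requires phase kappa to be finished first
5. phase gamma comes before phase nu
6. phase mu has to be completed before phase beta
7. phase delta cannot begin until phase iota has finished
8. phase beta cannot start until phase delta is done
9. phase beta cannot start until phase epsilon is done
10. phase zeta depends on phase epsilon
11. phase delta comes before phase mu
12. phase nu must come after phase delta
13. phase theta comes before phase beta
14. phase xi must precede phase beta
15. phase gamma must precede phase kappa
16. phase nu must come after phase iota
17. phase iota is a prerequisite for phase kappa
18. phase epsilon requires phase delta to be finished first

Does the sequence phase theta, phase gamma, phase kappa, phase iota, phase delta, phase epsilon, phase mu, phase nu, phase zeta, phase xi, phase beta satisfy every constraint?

No

The sequence places phase kappa ahead of phase iota.
Since phase iota is required before phase kappa, the ordering is invalid.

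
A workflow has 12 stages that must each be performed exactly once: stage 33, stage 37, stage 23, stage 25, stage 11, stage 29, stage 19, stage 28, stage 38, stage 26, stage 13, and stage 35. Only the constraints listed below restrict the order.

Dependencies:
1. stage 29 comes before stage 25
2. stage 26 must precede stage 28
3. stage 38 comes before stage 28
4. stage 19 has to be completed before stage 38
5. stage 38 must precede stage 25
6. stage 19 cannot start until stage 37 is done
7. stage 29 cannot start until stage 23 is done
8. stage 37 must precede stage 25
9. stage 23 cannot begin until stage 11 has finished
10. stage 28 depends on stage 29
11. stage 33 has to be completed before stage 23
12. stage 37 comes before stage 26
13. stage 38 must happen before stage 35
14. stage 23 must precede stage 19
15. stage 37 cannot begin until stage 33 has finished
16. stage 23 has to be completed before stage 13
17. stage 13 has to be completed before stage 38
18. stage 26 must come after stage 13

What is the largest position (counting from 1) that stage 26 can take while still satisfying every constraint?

Following the constraints forward from stage 26, its only required successor is stage 28.
So at least 1 stage follows stage 26, putting stage 26 no later than position 11. That position is achievable by scheduling everything else first.

11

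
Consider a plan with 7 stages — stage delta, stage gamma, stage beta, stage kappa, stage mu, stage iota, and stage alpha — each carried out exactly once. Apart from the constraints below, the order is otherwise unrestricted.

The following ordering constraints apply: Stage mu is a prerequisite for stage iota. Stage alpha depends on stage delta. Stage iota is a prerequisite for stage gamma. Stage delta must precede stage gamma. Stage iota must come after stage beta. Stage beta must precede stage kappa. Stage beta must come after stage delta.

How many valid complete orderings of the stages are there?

57

The stages with no prerequisites are stage delta, stage mu; any of them can be placed first.
Counting all ways to extend the partial order to a total order gives 57.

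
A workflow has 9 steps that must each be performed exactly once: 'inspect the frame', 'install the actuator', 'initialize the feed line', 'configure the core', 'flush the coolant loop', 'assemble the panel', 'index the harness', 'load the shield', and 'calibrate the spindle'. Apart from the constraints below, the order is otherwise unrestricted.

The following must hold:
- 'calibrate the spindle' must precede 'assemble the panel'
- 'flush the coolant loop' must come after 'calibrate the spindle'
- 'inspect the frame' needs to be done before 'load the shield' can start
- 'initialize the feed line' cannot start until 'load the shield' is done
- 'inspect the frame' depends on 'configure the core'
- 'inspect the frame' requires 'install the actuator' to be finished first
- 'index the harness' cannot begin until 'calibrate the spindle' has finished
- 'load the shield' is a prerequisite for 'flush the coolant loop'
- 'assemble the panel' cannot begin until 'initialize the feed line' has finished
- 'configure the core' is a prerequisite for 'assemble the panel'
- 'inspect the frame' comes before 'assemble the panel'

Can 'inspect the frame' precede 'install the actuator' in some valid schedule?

Following 'install the actuator' → 'inspect the frame', 'install the actuator' must precede 'inspect the frame' in every valid ordering.
So no valid ordering can have 'inspect the frame' before 'install the actuator'.

No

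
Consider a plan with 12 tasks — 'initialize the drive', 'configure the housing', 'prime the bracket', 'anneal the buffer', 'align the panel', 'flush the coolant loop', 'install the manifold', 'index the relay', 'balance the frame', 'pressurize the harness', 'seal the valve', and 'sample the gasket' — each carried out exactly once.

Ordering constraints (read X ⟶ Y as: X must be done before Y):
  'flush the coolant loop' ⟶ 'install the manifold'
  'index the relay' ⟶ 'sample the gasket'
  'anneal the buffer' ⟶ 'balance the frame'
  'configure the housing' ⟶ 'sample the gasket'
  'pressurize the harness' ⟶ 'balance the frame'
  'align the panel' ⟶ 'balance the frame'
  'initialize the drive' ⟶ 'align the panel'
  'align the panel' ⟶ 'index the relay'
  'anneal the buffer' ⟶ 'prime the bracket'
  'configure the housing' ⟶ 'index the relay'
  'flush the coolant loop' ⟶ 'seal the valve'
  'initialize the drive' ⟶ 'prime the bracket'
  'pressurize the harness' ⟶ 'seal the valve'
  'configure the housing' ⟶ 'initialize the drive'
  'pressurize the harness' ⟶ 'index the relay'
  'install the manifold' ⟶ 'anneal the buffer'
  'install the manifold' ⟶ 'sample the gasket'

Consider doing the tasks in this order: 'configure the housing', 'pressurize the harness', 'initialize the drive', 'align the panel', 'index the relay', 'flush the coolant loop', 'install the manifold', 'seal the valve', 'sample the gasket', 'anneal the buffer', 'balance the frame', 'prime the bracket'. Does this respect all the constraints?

Yes

Every stated constraint is respected: 'initialize the drive' sits at position 3, ahead of 'prime the bracket' at position 12, and each of the other listed pairs likewise has the predecessor earlier in the sequence.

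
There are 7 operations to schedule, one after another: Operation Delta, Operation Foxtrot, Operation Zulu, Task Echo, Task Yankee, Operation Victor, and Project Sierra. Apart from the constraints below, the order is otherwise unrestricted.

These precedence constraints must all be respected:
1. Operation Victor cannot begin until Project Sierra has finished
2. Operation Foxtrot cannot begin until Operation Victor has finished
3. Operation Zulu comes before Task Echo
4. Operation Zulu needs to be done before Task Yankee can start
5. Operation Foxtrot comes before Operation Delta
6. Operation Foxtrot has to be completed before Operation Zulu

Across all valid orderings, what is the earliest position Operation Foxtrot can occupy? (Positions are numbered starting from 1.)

3

The operations that are forced before Operation Foxtrot, directly or transitively, are Operation Victor, Project Sierra. That's 2 operations.
So at minimum 2 operations come before Operation Foxtrot, putting Operation Foxtrot no earlier than position 3. That position is achievable by scheduling exactly those predecessors first.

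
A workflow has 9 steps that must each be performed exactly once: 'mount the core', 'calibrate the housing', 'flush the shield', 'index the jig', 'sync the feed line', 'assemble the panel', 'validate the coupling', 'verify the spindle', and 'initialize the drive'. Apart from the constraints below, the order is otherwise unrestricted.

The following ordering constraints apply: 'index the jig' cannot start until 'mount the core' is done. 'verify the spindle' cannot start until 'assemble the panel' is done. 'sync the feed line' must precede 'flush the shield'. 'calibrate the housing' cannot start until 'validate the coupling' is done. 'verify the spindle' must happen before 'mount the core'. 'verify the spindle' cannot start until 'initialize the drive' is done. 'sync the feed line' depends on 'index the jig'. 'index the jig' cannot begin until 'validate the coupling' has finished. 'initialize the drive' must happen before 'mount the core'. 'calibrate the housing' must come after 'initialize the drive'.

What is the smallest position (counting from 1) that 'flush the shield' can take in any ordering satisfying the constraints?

Working backwards through the constraints from 'flush the shield', its full set of required predecessors is 'mount the core', 'index the jig', 'sync the feed line', 'assemble the panel', 'validate the coupling', 'verify the spindle', 'initialize the drive' — 7 of them.
With 7 mandatory predecessors, the earliest 'flush the shield' can sit is position 7+1 = 8, and placing just those 7 first achieves it.

8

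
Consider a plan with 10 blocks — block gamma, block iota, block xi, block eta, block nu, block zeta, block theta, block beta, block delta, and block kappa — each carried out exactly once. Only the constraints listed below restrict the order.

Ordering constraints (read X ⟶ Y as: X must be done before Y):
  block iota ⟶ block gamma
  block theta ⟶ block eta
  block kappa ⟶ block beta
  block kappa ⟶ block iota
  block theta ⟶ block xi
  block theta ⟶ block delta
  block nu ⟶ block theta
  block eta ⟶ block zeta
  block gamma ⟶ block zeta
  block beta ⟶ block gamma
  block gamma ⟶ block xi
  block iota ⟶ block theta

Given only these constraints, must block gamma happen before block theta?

Nothing in the constraints links block gamma and block theta; they are unordered relative to each other.
There exist valid orderings with block theta before block gamma, so block gamma is not required to come first.

No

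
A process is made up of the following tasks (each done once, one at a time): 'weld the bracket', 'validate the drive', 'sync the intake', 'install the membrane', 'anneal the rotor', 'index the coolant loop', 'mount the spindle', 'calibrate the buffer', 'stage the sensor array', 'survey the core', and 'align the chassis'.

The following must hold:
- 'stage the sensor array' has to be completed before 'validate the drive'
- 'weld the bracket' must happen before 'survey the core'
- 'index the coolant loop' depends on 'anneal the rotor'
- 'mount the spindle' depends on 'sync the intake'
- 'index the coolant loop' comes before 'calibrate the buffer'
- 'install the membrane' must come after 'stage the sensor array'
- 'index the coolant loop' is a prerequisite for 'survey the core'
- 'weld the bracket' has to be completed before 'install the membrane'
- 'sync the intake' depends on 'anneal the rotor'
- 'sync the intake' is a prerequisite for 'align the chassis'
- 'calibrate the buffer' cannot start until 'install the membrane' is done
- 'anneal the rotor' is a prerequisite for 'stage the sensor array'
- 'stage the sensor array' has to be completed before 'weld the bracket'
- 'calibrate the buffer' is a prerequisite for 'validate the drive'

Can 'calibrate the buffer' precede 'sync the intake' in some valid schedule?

Yes

No chain of constraints runs from 'sync the intake' to 'calibrate the buffer', so 'sync the intake' is not required to come first.
That means at least one valid schedule has 'calibrate the buffer' before 'sync the intake'.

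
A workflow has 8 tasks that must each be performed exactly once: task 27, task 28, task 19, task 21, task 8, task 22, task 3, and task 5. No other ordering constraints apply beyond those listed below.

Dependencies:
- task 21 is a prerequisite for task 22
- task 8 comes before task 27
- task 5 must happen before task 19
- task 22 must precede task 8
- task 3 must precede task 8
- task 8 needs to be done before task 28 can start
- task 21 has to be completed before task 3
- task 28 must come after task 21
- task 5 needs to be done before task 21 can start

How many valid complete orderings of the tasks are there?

Task 5 is the only task with nothing required before it, so every ordering starts there.
Systematically extending each partial ordering one task at a time and counting, there are 28 complete orderings.

28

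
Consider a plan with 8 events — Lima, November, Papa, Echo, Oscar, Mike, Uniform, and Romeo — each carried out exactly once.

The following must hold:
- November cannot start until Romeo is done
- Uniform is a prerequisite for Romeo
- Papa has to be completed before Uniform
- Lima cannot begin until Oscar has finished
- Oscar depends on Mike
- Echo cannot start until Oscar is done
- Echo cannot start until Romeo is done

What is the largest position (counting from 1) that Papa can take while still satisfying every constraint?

4

The events that are forced after Papa, directly or by a chain of constraints, are November, Echo, Uniform, Romeo. That's 4 events.
With 4 mandatory successors out of 8 events total, the latest slot for Papa is 8−4 = 4, and it's reachable by doing all non-successors before Papa.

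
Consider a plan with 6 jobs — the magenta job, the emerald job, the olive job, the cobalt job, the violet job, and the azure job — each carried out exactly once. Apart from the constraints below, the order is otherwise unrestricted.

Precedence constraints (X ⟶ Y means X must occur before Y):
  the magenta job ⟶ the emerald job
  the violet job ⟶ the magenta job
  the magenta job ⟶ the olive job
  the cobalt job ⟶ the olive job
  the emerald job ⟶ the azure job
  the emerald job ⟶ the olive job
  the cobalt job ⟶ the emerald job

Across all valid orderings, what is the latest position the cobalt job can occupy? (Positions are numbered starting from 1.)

3

Every job that must follow the cobalt job has to come after it. Tracing all chains starting from the cobalt job, those jobs are: the emerald job, the olive job, the azure job — 3 in total.
So at least 3 jobs follow the cobalt job, putting the cobalt job no later than position 3. That position is achievable by scheduling everything else first.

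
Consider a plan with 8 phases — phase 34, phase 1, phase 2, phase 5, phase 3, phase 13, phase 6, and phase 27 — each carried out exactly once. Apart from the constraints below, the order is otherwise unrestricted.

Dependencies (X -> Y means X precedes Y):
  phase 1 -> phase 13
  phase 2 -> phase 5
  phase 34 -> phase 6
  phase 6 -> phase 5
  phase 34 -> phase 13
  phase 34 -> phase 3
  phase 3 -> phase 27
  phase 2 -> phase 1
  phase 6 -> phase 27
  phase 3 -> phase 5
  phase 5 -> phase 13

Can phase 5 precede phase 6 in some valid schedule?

Following phase 6 → phase 5, phase 6 must precede phase 5 in every valid ordering.
So no valid ordering can have phase 5 before phase 6.

No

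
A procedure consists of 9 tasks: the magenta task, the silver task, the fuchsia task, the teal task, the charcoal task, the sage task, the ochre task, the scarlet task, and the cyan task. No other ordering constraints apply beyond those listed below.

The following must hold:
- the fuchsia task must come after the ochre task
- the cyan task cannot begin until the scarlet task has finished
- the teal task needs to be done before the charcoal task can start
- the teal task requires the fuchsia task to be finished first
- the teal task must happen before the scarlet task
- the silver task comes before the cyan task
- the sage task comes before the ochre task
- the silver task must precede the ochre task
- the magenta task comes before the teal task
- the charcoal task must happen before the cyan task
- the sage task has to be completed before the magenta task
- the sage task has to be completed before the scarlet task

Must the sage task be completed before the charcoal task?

Yes

Tracing the constraints gives a chain: the sage task → the magenta task → the teal task → the charcoal task.
Hence the sage task necessarily comes before the charcoal task.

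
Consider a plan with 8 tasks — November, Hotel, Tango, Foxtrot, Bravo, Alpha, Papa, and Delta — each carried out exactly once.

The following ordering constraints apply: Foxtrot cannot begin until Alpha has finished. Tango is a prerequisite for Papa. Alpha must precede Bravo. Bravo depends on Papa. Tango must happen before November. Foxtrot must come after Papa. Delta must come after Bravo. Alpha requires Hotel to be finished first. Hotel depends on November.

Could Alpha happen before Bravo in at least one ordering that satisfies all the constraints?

Yes

The constraints force Alpha before Bravo, so yes — every valid ordering has Alpha earlier.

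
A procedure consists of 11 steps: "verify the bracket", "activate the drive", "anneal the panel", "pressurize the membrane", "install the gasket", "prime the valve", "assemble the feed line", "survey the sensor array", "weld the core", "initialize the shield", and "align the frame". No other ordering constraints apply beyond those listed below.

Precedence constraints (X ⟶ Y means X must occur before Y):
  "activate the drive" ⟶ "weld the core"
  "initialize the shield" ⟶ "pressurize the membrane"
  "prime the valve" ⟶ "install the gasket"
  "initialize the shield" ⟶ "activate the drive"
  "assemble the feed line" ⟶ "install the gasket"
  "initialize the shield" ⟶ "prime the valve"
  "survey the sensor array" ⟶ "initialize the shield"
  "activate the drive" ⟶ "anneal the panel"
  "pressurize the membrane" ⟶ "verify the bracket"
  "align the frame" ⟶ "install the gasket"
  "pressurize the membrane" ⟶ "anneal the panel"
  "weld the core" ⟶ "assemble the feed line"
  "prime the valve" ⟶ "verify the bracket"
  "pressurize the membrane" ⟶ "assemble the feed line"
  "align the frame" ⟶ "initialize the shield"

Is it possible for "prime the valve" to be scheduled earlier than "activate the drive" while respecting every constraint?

Yes

No chain of constraints runs from "activate the drive" to "prime the valve", so "activate the drive" is not required to come first.
That means at least one valid schedule has "prime the valve" before "activate the drive".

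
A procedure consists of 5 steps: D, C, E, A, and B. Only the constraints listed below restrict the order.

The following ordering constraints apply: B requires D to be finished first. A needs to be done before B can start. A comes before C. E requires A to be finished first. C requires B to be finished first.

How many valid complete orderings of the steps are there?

The steps with no prerequisites are D, A; any of them can be placed first.
Systematically extending each partial ordering one step at a time and counting, there are 7 complete orderings.

7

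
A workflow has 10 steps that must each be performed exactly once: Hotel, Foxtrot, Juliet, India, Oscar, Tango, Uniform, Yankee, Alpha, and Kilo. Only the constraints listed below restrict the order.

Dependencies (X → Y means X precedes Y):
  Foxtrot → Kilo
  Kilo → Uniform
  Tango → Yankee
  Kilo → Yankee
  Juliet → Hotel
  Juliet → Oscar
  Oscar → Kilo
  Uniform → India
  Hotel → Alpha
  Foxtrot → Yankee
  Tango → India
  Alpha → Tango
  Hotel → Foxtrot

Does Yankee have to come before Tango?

There is a chain Tango → Yankee, which puts Tango before Yankee.
So Yankee does not have to come before Tango — it cannot.

No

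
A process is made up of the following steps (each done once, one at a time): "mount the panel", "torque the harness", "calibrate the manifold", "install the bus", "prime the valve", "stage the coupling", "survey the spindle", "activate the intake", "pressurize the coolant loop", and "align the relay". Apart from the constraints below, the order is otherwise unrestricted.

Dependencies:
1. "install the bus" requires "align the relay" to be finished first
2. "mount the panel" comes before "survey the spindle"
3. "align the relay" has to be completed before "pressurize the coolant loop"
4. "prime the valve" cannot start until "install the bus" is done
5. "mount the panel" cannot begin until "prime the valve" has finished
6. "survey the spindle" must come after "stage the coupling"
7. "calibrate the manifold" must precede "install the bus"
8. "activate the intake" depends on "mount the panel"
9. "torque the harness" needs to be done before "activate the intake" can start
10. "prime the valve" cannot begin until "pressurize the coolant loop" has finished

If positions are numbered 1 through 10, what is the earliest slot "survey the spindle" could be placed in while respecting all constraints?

8

Working backwards through the constraints from "survey the spindle", its full set of required predecessors is "mount the panel", "calibrate the manifold", "install the bus", "prime the valve", "stage the coupling", "pressurize the coolant loop", "align the relay" — 7 of them.
With 7 mandatory predecessors, the earliest "survey the spindle" can sit is position 7+1 = 8, and placing just those 7 first achieves it.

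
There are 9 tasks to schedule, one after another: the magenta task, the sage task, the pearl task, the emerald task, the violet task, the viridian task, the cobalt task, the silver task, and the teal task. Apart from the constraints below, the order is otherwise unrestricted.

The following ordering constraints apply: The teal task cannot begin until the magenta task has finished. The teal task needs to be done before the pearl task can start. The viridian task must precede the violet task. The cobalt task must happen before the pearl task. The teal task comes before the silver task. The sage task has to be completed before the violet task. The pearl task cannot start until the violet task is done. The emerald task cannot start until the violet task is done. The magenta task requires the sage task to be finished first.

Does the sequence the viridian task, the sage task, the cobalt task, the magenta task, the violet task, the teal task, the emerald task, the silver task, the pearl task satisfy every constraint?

Going through the constraints one by one, each required predecessor appears earlier in the sequence than its dependent — e.g. the cobalt task (position 3) is before the pearl task (position 9), as required.

Yes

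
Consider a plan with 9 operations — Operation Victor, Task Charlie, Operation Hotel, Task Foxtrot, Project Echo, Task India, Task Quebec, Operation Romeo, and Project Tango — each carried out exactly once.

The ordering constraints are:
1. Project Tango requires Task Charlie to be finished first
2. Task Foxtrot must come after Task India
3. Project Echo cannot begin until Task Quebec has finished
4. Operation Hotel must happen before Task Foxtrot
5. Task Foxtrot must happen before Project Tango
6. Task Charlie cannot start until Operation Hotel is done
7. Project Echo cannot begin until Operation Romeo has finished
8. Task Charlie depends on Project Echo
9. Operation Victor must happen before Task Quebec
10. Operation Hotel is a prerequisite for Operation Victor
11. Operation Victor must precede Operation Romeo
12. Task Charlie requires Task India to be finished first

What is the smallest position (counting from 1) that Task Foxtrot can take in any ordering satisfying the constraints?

Every operation that must precede Task Foxtrot has to come before it. Tracing all chains that end at Task Foxtrot, those operations are: Operation Hotel, Task India — 2 in total.
With 2 mandatory predecessors, the earliest Task Foxtrot can sit is position 2+1 = 3, and placing just those 2 first achieves it.

3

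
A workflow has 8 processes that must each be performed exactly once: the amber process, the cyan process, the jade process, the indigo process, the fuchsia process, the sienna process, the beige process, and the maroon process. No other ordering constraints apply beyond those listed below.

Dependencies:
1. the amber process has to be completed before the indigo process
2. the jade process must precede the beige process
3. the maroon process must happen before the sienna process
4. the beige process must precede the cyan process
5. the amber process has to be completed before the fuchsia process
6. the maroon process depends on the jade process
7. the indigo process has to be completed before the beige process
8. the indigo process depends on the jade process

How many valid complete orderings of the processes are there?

2 processes have no prerequisites (the amber process, the jade process), so any of them could come first.
Counting all ways to extend the partial order to a total order gives 154.

154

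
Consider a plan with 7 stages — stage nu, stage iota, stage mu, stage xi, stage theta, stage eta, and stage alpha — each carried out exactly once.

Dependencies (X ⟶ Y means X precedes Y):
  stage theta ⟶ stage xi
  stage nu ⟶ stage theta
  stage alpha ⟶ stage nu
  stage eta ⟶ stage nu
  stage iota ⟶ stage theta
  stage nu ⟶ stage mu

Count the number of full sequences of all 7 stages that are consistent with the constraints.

3 stages have no prerequisites (stage iota, stage eta, stage alpha), so any of them could come first.
Counting all ways to extend the partial order to a total order gives 26.

26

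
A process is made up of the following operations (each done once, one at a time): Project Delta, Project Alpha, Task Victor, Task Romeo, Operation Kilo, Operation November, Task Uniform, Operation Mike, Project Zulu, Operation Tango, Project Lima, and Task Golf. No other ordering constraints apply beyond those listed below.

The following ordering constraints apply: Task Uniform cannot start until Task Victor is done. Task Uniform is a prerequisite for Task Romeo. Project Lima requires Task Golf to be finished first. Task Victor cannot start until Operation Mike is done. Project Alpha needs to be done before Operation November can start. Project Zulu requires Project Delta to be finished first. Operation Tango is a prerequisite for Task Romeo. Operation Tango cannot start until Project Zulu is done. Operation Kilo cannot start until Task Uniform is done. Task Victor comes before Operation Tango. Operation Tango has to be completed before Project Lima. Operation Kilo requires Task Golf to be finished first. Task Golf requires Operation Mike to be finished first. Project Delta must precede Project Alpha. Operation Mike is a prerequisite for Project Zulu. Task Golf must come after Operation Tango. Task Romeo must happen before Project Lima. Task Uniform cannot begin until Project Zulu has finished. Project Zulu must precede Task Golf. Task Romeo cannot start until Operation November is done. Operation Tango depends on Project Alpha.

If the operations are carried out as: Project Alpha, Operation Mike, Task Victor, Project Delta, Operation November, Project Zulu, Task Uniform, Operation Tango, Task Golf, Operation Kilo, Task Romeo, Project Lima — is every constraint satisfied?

Here Project Delta comes after Project Alpha.
That contradicts the constraint that Project Delta must precede Project Alpha.

No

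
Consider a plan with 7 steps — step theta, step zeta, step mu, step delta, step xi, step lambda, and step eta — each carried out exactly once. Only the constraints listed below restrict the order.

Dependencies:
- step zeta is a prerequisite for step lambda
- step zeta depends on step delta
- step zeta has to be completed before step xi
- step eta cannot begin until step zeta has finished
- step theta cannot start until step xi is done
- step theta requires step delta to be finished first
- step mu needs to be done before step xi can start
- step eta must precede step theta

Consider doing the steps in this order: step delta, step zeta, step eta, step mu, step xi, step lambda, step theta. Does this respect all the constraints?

Yes

Checking each listed constraint against this order: for instance, step delta is in position 1 and step theta in position 7, so that constraint holds — and the remaining constraints check out the same way.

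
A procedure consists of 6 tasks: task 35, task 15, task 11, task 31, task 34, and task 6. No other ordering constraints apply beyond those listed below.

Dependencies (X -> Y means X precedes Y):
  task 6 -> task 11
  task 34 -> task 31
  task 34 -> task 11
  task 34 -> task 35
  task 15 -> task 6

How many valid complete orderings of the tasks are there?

38

2 tasks have no prerequisites (task 15, task 34), so any of them could come first.
Counting all ways to extend the partial order to a total order gives 38.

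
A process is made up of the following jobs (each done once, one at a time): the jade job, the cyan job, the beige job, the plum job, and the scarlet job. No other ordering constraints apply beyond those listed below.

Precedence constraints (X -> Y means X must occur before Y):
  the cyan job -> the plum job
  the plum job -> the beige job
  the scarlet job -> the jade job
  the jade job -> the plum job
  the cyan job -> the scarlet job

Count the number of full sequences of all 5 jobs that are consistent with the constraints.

1

The cyan job is the only job with nothing required before it, so every ordering starts there.
Continuing from there, at each step only one job has all its prerequisites placed, so the ordering is fully determined — there is exactly 1.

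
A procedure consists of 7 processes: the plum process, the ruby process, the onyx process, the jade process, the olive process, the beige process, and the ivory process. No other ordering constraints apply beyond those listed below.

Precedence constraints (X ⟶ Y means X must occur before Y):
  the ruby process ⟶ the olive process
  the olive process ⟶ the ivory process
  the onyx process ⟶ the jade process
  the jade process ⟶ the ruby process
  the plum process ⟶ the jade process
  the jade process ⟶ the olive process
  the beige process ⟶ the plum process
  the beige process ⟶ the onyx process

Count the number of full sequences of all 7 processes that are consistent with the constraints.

The beige process is the only process with nothing required before it, so every ordering starts there.
Systematically extending each partial ordering one process at a time and counting, there are 2 complete orderings.

2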